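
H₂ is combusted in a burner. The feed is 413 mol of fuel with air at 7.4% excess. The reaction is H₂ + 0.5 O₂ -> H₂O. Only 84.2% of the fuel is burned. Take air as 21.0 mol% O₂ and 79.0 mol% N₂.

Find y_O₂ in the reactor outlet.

0.037

Stoichiometric O₂ = 0.5 × 413 = 206.5 mol; O₂ fed = 206.5 × 1.074 = 221.8 mol.
N₂ fed = 221.8 × 79/21 = 834.3 mol.
Fuel reacted = 0.842 × 413 → ξ = 347.7 mol.
Outlet (n = n₀ + ν ξ):
  H₂: 413 − 1(347.7) = 65.25
  O₂: 221.8 − 0.5(347.7) = 47.91
  N₂: 834.3 (inert)
  H₂O: 0 + 1(347.7) = 347.7
Total out = 1295 mol; y_O₂ = 47.91 / 1295 = 0.03699.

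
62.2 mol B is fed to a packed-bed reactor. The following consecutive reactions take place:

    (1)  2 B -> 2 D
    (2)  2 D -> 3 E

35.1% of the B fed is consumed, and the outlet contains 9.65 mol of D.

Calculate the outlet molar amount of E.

18.3 mol

Conversion of B: B consumed = 2ξ₁ = 0.351 × 62.2 → ξ₁ = 10.92 mol.
D balance: n_D = 0 + 2ξ₁ − 2ξ₂ = 9.65 → ξ₂ = (2·10.92 − 9.65)/2 = 6.091 mol.
Outlet amounts (n = n₀ + Σ ν·ξ):
  B: 62.2 − 2(10.92) = 40.37
  D: 0 + 2(10.92) − 2(6.091) = 9.65
  E: 0 + 3(6.091) = 18.27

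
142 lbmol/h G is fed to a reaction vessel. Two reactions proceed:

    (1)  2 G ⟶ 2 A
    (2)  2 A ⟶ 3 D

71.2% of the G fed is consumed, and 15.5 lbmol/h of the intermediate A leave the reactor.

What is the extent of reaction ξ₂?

ξ₂ = 42.8 lbmol/h

Conversion of G: G consumed = 2ξ₁ = 0.712 × 142 → ξ₁ = 50.55 lbmol/h.
A balance: n_A = 0 + 2ξ₁ − 2ξ₂ = 15.5 → ξ₂ = (2·50.55 − 15.5)/2 = 42.8 lbmol/h.
Outlet amounts (n = n₀ + Σ ν·ξ):
  G: 142 − 2(50.55) = 40.9
  A: 0 + 2(50.55) − 2(42.8) = 15.5
  D: 0 + 3(42.8) = 128.4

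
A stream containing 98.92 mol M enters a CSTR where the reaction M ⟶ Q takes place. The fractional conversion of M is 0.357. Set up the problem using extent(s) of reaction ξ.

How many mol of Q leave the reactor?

M reacted = 0.357 × 98.92 = 35.31 mol; ν_M = −1, so ξ = 35.31/1 = 35.31 mol.
Outlet amounts (n = n₀ + ν ξ):
  M: 98.92 − 1(35.31) = 63.61
  Q: 0 + 1(35.31) = 35.31

35.3 mol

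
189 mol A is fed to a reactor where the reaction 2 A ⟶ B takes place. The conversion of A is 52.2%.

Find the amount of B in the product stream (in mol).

A reacted = 0.522 × 189 = 98.66 mol; ν_A = −2, so ξ = 98.66/2 = 49.33 mol.
Outlet amounts (n = n₀ + ν ξ):
  A: 189 − 2(49.33) = 90.34
  B: 0 + 1(49.33) = 49.33

49.3 mol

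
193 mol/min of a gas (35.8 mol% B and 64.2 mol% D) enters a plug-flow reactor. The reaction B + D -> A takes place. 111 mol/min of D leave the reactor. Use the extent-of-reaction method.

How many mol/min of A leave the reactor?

12.9 mol/min

For D: n = n₀ − 1ξ → 111 = 123.9 − 1ξ, giving ξ = 12.91 mol/min.
Outlet amounts (n = n₀ + ν ξ):
  B: 69.09 − 1(12.91) = 56.19
  D: 123.9 − 1(12.91) = 111
  A: 0 + 1(12.91) = 12.91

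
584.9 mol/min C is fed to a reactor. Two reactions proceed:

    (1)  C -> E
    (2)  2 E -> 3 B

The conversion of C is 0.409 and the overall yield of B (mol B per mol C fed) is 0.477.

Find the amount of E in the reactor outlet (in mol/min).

Conversion of C: C consumed = 1ξ₁ = 0.409 × 584.9 → ξ₁ = 239.2 mol/min.
Yield of B: 3ξ₂ / 584.9 = 0.477 → ξ₂ = 93 mol/min.
Outlet amounts (n = n₀ + Σ ν·ξ):
  C: 584.9 − 1(239.2) = 345.7
  E: 0 + 1(239.2) − 2(93) = 53.23
  B: 0 + 3(93) = 279

53.2 mol/min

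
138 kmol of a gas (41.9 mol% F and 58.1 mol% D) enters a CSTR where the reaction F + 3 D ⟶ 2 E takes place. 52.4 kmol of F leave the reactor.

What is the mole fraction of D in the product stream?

0.503

For F: n = n₀ − 1ξ → 52.4 = 57.82 − 1ξ, giving ξ = 5.422 kmol.
Outlet amounts (n = n₀ + ν ξ):
  F: 57.82 − 1(5.422) = 52.4
  D: 80.18 − 3(5.422) = 63.91
  E: 0 + 2(5.422) = 10.84
Total out = 127.2 kmol; y_D = 63.91 / 127.2 = 0.5026.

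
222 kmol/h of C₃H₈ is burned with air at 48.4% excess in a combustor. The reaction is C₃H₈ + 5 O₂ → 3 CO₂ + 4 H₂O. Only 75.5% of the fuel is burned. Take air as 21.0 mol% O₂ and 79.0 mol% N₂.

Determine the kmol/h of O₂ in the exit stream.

Stoichiometric O₂ = 5 × 222 = 1110 kmol/h; O₂ fed = 1110 × 1.484 = 1647 kmol/h.
N₂ fed = 1647 × 79/21 = 6197 kmol/h.
Fuel reacted = 0.755 × 222 → ξ = 167.6 kmol/h.
Outlet (n = n₀ + ν ξ):
  C₃H₈: 222 − 1(167.6) = 54.39
  O₂: 1647 − 5(167.6) = 809.2
  N₂: 6197 (inert)
  CO₂: 0 + 3(167.6) = 502.8
  H₂O: 0 + 4(167.6) = 670.4

809 kmol/h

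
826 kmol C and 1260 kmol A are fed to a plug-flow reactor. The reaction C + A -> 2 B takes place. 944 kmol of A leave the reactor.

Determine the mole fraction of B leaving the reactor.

0.303

For A: n = n₀ − 1ξ → 944 = 1260 − 1ξ, giving ξ = 316 kmol.
Outlet amounts (n = n₀ + ν ξ):
  C: 826 − 1(316) = 510
  A: 1260 − 1(316) = 944
  B: 0 + 2(316) = 632
Total out = 2086 kmol; y_B = 632 / 2086 = 0.303.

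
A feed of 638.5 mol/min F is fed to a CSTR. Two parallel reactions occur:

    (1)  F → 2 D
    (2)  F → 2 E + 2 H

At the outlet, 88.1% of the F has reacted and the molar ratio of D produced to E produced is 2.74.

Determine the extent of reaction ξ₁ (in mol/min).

Conversion of F: F consumed = 0.881 × 638.5 = 562.5 mol/min = 1ξ₁ + 1ξ₂.
Selectivity: 2ξ₁ / (2ξ₂) = 2.74 → ξ₁ = 2.74 ξ₂.
Substitute: (1·2.74 + 1) ξ₂ = 562.5 → ξ₂ = 150.4 mol/min, ξ₁ = 412.1 mol/min.
Outlet amounts (n = n₀ + Σ ν·ξ):
  F: 638.5 − 1(412.1) − 1(150.4) = 75.98
  D: 0 + 2(412.1) = 824.2
  E: 0 + 2(150.4) = 300.8
  H: 0 + 2(150.4) = 300.8

ξ₁ = 412 mol/min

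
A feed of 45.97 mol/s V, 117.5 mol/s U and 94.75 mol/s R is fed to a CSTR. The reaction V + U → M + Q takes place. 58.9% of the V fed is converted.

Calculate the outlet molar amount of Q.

27.1 mol/s

V reacted = 0.589 × 45.97 = 27.08 mol/s; ν_V = −1, so ξ = 27.08/1 = 27.08 mol/s.
Outlet amounts (n = n₀ + ν ξ):
  V: 45.97 − 1(27.08) = 18.89
  U: 117.5 − 1(27.08) = 90.42
  M: 0 + 1(27.08) = 27.08
  Q: 0 + 1(27.08) = 27.08
  R: 94.75 (inert)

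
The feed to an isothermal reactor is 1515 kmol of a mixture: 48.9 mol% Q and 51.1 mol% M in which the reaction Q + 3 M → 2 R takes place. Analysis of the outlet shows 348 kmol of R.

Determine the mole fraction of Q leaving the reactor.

0.486

For R: n = n₀ + 2ξ → 348 = 0 + 2ξ, giving ξ = 174 kmol.
Outlet amounts (n = n₀ + ν ξ):
  Q: 740.8 − 1(174) = 566.8
  M: 774.2 − 3(174) = 252.2
  R: 0 + 2(174) = 348
Total out = 1167 kmol; y_Q = 566.8 / 1167 = 0.4857.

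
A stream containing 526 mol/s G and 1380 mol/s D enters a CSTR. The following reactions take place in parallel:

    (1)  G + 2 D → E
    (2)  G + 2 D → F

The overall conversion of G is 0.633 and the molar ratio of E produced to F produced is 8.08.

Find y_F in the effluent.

Conversion of G: G consumed = 0.633 × 526 = 333 mol/s = 1ξ₁ + 1ξ₂.
Selectivity: 1ξ₁ / (1ξ₂) = 8.08 → ξ₁ = 8.08 ξ₂.
Substitute: (1·8.08 + 1) ξ₂ = 333 → ξ₂ = 36.67 mol/s, ξ₁ = 296.3 mol/s.
Outlet amounts (n = n₀ + Σ ν·ξ):
  G: 526 − 1(296.3) − 1(36.67) = 193
  D: 1380 − 2(296.3) − 2(36.67) = 714.1
  E: 0 + 1(296.3) = 296.3
  F: 0 + 1(36.67) = 36.67
Total out = 1240 mol/s; y_F = 36.67 / 1240 = 0.02957.

0.0296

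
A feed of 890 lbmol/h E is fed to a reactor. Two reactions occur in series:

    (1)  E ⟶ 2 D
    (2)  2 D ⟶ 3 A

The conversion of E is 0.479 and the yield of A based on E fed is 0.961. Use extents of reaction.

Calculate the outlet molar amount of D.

282 lbmol/h

Conversion of E: E consumed = 1ξ₁ = 0.479 × 890 → ξ₁ = 426.3 lbmol/h.
Yield of A: 3ξ₂ / 890 = 0.961 → ξ₂ = 285.1 lbmol/h.
Outlet amounts (n = n₀ + Σ ν·ξ):
  E: 890 − 1(426.3) = 463.7
  D: 0 + 2(426.3) − 2(285.1) = 282.4
  A: 0 + 3(285.1) = 855.3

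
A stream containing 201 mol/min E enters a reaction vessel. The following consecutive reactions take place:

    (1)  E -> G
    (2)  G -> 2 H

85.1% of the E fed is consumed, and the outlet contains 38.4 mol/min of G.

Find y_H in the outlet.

0.795

Conversion of E: E consumed = 1ξ₁ = 0.851 × 201 → ξ₁ = 171.1 mol/min.
G balance: n_G = 0 + 1ξ₁ − 1ξ₂ = 38.4 → ξ₂ = (1·171.1 − 38.4)/1 = 132.7 mol/min.
Outlet amounts (n = n₀ + Σ ν·ξ):
  E: 201 − 1(171.1) = 29.95
  G: 0 + 1(171.1) − 1(132.7) = 38.4
  H: 0 + 2(132.7) = 265.3
Total out = 333.7 mol/min; y_H = 265.3 / 333.7 = 0.7951.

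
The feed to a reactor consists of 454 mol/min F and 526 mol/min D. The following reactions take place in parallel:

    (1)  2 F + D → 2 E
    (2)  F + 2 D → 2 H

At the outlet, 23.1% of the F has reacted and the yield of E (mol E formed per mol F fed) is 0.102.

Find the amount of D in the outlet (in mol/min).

386 mol/min

Yield of E: 2ξ₁ / 454 = 0.102 → ξ₁ = 23.15 mol/min.
Conversion of F: 2ξ₁ + 1ξ₂ = 0.231 × 454 = 104.9 → ξ₂ = 58.57 mol/min.
Outlet amounts (n = n₀ + Σ ν·ξ):
  F: 454 − 2(23.15) − 1(58.57) = 349.1
  D: 526 − 1(23.15) − 2(58.57) = 385.7
  E: 0 + 2(23.15) = 46.31
  H: 0 + 2(58.57) = 117.1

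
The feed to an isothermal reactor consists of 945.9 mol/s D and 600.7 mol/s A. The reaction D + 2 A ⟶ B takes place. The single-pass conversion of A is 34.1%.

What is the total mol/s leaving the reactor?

A reacted = 0.341 × 600.7 = 204.8 mol/s; ν_A = −2, so ξ = 204.8/2 = 102.4 mol/s.
Outlet amounts (n = n₀ + ν ξ):
  D: 945.9 − 1(102.4) = 843.5
  A: 600.7 − 2(102.4) = 395.9
  B: 0 + 1(102.4) = 102.4
Total out = 843.5 + 395.9 + 102.4 = 1342 mol/s.

1340 mol/s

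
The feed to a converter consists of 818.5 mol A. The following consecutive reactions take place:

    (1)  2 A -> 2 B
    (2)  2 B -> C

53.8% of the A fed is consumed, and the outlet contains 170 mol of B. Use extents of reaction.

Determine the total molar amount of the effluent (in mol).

Conversion of A: A consumed = 2ξ₁ = 0.538 × 818.5 → ξ₁ = 220.2 mol.
B balance: n_B = 0 + 2ξ₁ − 2ξ₂ = 170 → ξ₂ = (2·220.2 − 170)/2 = 135.2 mol.
Outlet amounts (n = n₀ + Σ ν·ξ):
  A: 818.5 − 2(220.2) = 378.1
  B: 0 + 2(220.2) − 2(135.2) = 170
  C: 0 + 1(135.2) = 135.2
Total out = 378.1 + 170 + 135.2 = 683.3 mol.

683 mol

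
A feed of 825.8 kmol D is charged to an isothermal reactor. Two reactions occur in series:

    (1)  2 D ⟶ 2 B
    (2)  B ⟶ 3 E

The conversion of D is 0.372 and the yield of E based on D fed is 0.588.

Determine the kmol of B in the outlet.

145 kmol

Conversion of D: D consumed = 2ξ₁ = 0.372 × 825.8 → ξ₁ = 153.6 kmol.
Yield of E: 3ξ₂ / 825.8 = 0.588 → ξ₂ = 161.9 kmol.
Outlet amounts (n = n₀ + Σ ν·ξ):
  D: 825.8 − 2(153.6) = 518.6
  B: 0 + 2(153.6) − 1(161.9) = 145.3
  E: 0 + 3(161.9) = 485.6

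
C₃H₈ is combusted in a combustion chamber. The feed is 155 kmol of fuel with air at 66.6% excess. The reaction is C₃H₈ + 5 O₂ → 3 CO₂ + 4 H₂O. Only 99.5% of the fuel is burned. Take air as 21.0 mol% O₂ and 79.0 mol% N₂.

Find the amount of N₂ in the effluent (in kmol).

4860 kmol

Stoichiometric O₂ = 5 × 155 = 775 kmol; O₂ fed = 775 × 1.666 = 1291 kmol.
N₂ fed = 1291 × 79/21 = 4857 kmol.
Fuel reacted = 0.995 × 155 → ξ = 154.2 kmol.
Outlet (n = n₀ + ν ξ):
  C₃H₈: 155 − 1(154.2) = 0.775
  O₂: 1291 − 5(154.2) = 520
  N₂: 4857 (inert)
  CO₂: 0 + 3(154.2) = 462.7
  H₂O: 0 + 4(154.2) = 616.9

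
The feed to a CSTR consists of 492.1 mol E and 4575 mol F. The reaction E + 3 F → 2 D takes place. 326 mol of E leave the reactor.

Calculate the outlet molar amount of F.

4080 mol

For E: n = n₀ − 1ξ → 326 = 492.1 − 1ξ, giving ξ = 166.1 mol.
Outlet amounts (n = n₀ + ν ξ):
  E: 492.1 − 1(166.1) = 326
  F: 4575 − 3(166.1) = 4077
  D: 0 + 2(166.1) = 332.2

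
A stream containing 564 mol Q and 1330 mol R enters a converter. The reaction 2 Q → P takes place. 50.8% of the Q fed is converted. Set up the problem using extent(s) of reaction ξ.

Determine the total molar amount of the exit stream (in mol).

1750 mol

Q reacted = 0.508 × 564 = 286.5 mol; ν_Q = −2, so ξ = 286.5/2 = 143.3 mol.
Outlet amounts (n = n₀ + ν ξ):
  Q: 564 − 2(143.3) = 277.5
  P: 0 + 1(143.3) = 143.3
  R: 1330 (inert)
Total out = 277.5 + 143.3 + 1330 = 1751 mol.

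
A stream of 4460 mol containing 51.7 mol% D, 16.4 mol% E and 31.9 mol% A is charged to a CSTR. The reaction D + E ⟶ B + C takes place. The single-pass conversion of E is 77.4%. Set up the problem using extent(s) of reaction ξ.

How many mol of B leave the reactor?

E reacted = 0.774 × 731.4 = 566.1 mol; ν_E = −1, so ξ = 566.1/1 = 566.1 mol.
Outlet amounts (n = n₀ + ν ξ):
  D: 2306 − 1(566.1) = 1740
  E: 731.4 − 1(566.1) = 165.3
  B: 0 + 1(566.1) = 566.1
  C: 0 + 1(566.1) = 566.1
  A: 1423 (inert)

566 mol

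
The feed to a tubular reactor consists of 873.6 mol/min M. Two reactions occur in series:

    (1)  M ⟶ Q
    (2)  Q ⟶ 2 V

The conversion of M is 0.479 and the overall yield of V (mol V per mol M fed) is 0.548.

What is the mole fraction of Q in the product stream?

0.161

Conversion of M: M consumed = 1ξ₁ = 0.479 × 873.6 → ξ₁ = 418.5 mol/min.
Yield of V: 2ξ₂ / 873.6 = 0.548 → ξ₂ = 239.4 mol/min.
Outlet amounts (n = n₀ + Σ ν·ξ):
  M: 873.6 − 1(418.5) = 455.1
  Q: 0 + 1(418.5) − 1(239.4) = 179.1
  V: 0 + 2(239.4) = 478.7
Total out = 1113 mol/min; y_Q = 179.1 / 1113 = 0.1609.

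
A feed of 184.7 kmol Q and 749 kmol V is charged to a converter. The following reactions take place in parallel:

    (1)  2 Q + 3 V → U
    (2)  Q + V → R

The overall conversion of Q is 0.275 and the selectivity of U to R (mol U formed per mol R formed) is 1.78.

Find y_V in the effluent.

Conversion of Q: Q consumed = 0.275 × 184.7 = 50.79 kmol = 2ξ₁ + 1ξ₂.
Selectivity: 1ξ₁ / (1ξ₂) = 1.78 → ξ₁ = 1.78 ξ₂.
Substitute: (2·1.78 + 1) ξ₂ = 50.79 → ξ₂ = 11.14 kmol, ξ₁ = 19.83 kmol.
Outlet amounts (n = n₀ + Σ ν·ξ):
  Q: 184.7 − 2(19.83) − 1(11.14) = 133.9
  V: 749 − 3(19.83) − 1(11.14) = 678.4
  U: 0 + 1(19.83) = 19.83
  R: 0 + 1(11.14) = 11.14
Total out = 843.3 kmol; y_V = 678.4 / 843.3 = 0.8045.

0.804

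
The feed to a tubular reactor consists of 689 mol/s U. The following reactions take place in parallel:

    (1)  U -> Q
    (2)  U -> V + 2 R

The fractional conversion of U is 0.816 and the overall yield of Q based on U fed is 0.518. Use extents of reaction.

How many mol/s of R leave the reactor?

411 mol/s

Yield of Q: 1ξ₁ / 689 = 0.518 → ξ₁ = 356.9 mol/s.
Conversion of U: 1ξ₁ + 1ξ₂ = 0.816 × 689 = 562.2 → ξ₂ = 205.3 mol/s.
Outlet amounts (n = n₀ + Σ ν·ξ):
  U: 689 − 1(356.9) − 1(205.3) = 126.8
  Q: 0 + 1(356.9) = 356.9
  V: 0 + 1(205.3) = 205.3
  R: 0 + 2(205.3) = 410.6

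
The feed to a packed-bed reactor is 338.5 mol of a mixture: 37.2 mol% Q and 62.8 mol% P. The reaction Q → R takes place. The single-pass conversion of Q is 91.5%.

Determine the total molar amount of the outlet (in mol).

Q reacted = 0.915 × 125.9 = 115.2 mol; ν_Q = −1, so ξ = 115.2/1 = 115.2 mol.
Outlet amounts (n = n₀ + ν ξ):
  Q: 125.9 − 1(115.2) = 10.7
  R: 0 + 1(115.2) = 115.2
  P: 212.6 (inert)
Total out = 10.7 + 115.2 + 212.6 = 338.5 mol.

338 mol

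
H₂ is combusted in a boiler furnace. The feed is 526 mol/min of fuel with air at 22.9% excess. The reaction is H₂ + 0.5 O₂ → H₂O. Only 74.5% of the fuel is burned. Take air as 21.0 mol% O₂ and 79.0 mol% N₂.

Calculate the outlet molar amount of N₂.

Stoichiometric O₂ = 0.5 × 526 = 263 mol/min; O₂ fed = 263 × 1.229 = 323.2 mol/min.
N₂ fed = 323.2 × 79/21 = 1216 mol/min.
Fuel reacted = 0.745 × 526 → ξ = 391.9 mol/min.
Outlet (n = n₀ + ν ξ):
  H₂: 526 − 1(391.9) = 134.1
  O₂: 323.2 − 0.5(391.9) = 127.3
  N₂: 1216 (inert)
  H₂O: 0 + 1(391.9) = 391.9

1220 mol/min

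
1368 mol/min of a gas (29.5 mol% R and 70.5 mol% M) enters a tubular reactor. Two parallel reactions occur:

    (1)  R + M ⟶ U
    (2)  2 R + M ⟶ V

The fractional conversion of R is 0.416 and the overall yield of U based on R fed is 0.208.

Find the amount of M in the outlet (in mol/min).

Yield of U: 1ξ₁ / 403.6 = 0.208 → ξ₁ = 83.94 mol/min.
Conversion of R: 1ξ₁ + 2ξ₂ = 0.416 × 403.6 = 167.9 → ξ₂ = 41.97 mol/min.
Outlet amounts (n = n₀ + Σ ν·ξ):
  R: 403.6 − 1(83.94) − 2(41.97) = 235.7
  M: 964.4 − 1(83.94) − 1(41.97) = 838.5
  U: 0 + 1(83.94) = 83.94
  V: 0 + 1(41.97) = 41.97

839 mol/min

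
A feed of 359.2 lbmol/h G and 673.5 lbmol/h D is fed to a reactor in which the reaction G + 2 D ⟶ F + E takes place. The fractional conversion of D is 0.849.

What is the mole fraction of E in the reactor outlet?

0.383

D reacted = 0.849 × 673.5 = 571.8 lbmol/h; ν_D = −2, so ξ = 571.8/2 = 285.9 lbmol/h.
Outlet amounts (n = n₀ + ν ξ):
  G: 359.2 − 1(285.9) = 73.3
  D: 673.5 − 2(285.9) = 101.7
  F: 0 + 1(285.9) = 285.9
  E: 0 + 1(285.9) = 285.9
Total out = 746.8 lbmol/h; y_E = 285.9 / 746.8 = 0.3828.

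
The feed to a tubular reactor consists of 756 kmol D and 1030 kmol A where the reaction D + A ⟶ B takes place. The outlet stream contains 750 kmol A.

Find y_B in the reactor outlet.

For A: n = n₀ − 1ξ → 750 = 1030 − 1ξ, giving ξ = 280 kmol.
Outlet amounts (n = n₀ + ν ξ):
  D: 756 − 1(280) = 476
  A: 1030 − 1(280) = 750
  B: 0 + 1(280) = 280
Total out = 1506 kmol; y_B = 280 / 1506 = 0.1859.

0.186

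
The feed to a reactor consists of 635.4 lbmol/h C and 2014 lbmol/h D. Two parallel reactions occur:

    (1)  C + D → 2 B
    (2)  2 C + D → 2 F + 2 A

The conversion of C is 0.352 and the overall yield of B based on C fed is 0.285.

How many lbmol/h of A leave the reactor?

Yield of B: 2ξ₁ / 635.4 = 0.285 → ξ₁ = 90.54 lbmol/h.
Conversion of C: 1ξ₁ + 2ξ₂ = 0.352 × 635.4 = 223.7 → ξ₂ = 66.56 lbmol/h.
Outlet amounts (n = n₀ + Σ ν·ξ):
  C: 635.4 − 1(90.54) − 2(66.56) = 411.7
  D: 2014 − 1(90.54) − 1(66.56) = 1857
  B: 0 + 2(90.54) = 181.1
  F: 0 + 2(66.56) = 133.1
  A: 0 + 2(66.56) = 133.1

133 lbmol/h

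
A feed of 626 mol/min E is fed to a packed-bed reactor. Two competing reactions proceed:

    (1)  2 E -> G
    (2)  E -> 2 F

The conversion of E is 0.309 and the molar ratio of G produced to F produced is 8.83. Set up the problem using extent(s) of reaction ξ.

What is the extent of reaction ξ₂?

Conversion of E: E consumed = 0.309 × 626 = 193.4 mol/min = 2ξ₁ + 1ξ₂.
Selectivity: 1ξ₁ / (2ξ₂) = 8.83 → ξ₁ = 17.66 ξ₂.
Substitute: (2·17.66 + 1) ξ₂ = 193.4 → ξ₂ = 5.326 mol/min, ξ₁ = 94.05 mol/min.
Outlet amounts (n = n₀ + Σ ν·ξ):
  E: 626 − 2(94.05) − 1(5.326) = 432.6
  G: 0 + 1(94.05) = 94.05
  F: 0 + 2(5.326) = 10.65

ξ₂ = 5.33 mol/min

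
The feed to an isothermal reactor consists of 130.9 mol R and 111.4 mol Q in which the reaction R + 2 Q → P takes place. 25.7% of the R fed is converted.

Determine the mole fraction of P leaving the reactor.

R reacted = 0.257 × 130.9 = 33.64 mol; ν_R = −1, so ξ = 33.64/1 = 33.64 mol.
Outlet amounts (n = n₀ + ν ξ):
  R: 130.9 − 1(33.64) = 97.26
  Q: 111.4 − 2(33.64) = 44.12
  P: 0 + 1(33.64) = 33.64
Total out = 175 mol; y_P = 33.64 / 175 = 0.1922.

0.192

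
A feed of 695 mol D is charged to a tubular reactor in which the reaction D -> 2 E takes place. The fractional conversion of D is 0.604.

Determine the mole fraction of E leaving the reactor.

D reacted = 0.604 × 695 = 419.8 mol; ν_D = −1, so ξ = 419.8/1 = 419.8 mol.
Outlet amounts (n = n₀ + ν ξ):
  D: 695 − 1(419.8) = 275.2
  E: 0 + 2(419.8) = 839.6
Total out = 1115 mol; y_E = 839.6 / 1115 = 0.7531.

0.753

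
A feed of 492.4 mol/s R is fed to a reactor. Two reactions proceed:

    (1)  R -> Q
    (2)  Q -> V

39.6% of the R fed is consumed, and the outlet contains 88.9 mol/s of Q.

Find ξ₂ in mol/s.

Conversion of R: R consumed = 1ξ₁ = 0.396 × 492.4 → ξ₁ = 195 mol/s.
Q balance: n_Q = 0 + 1ξ₁ − 1ξ₂ = 88.9 → ξ₂ = (1·195 − 88.9)/1 = 106.1 mol/s.
Outlet amounts (n = n₀ + Σ ν·ξ):
  R: 492.4 − 1(195) = 297.4
  Q: 0 + 1(195) − 1(106.1) = 88.9
  V: 0 + 1(106.1) = 106.1

ξ₂ = 106 mol/s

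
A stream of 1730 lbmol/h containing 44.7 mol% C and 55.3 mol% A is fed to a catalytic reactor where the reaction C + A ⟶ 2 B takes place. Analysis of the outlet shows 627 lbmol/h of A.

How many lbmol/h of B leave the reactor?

For A: n = n₀ − 1ξ → 627 = 956.7 − 1ξ, giving ξ = 329.7 lbmol/h.
Outlet amounts (n = n₀ + ν ξ):
  C: 773.3 − 1(329.7) = 443.6
  A: 956.7 − 1(329.7) = 627
  B: 0 + 2(329.7) = 659.4

659 lbmol/h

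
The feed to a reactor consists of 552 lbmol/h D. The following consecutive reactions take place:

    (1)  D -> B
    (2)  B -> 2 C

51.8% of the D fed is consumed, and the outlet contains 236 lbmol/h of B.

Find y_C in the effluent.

0.166

Conversion of D: D consumed = 1ξ₁ = 0.518 × 552 → ξ₁ = 285.9 lbmol/h.
B balance: n_B = 0 + 1ξ₁ − 1ξ₂ = 236 → ξ₂ = (1·285.9 − 236)/1 = 49.94 lbmol/h.
Outlet amounts (n = n₀ + Σ ν·ξ):
  D: 552 − 1(285.9) = 266.1
  B: 0 + 1(285.9) − 1(49.94) = 236
  C: 0 + 2(49.94) = 99.87
Total out = 601.9 lbmol/h; y_C = 99.87 / 601.9 = 0.1659.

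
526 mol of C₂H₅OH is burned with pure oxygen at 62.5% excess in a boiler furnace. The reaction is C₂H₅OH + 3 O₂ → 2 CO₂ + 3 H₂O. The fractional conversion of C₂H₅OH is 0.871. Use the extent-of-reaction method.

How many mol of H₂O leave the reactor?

Stoichiometric O₂ = 3 × 526 = 1578 mol; O₂ fed = 1578 × 1.625 = 2564 mol.
Fuel reacted = 0.871 × 526 → ξ = 458.1 mol.
Outlet (n = n₀ + ν ξ):
  C₂H₅OH: 526 − 1(458.1) = 67.85
  O₂: 2564 − 3(458.1) = 1190
  CO₂: 0 + 2(458.1) = 916.3
  H₂O: 0 + 3(458.1) = 1374

1370 mol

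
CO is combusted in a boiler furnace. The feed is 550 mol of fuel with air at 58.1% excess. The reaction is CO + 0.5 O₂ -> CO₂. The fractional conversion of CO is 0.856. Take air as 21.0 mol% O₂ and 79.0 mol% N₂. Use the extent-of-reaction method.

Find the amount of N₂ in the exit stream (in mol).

Stoichiometric O₂ = 0.5 × 550 = 275 mol; O₂ fed = 275 × 1.581 = 434.8 mol.
N₂ fed = 434.8 × 79/21 = 1636 mol.
Fuel reacted = 0.856 × 550 → ξ = 470.8 mol.
Outlet (n = n₀ + ν ξ):
  CO: 550 − 1(470.8) = 79.2
  O₂: 434.8 − 0.5(470.8) = 199.4
  N₂: 1636 (inert)
  CO₂: 0 + 1(470.8) = 470.8

1640 mol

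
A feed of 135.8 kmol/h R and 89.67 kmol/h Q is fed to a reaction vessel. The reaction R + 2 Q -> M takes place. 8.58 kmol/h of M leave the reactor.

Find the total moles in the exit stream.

208 kmol/h

For M: n = n₀ + 1ξ → 8.58 = 0 + 1ξ, giving ξ = 8.58 kmol/h.
Outlet amounts (n = n₀ + ν ξ):
  R: 135.8 − 1(8.58) = 127.2
  Q: 89.67 − 2(8.58) = 72.51
  M: 0 + 1(8.58) = 8.58
Total out = 127.2 + 72.51 + 8.58 = 208.3 kmol/h.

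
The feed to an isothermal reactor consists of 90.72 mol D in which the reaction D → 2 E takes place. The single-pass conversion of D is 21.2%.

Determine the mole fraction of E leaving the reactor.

D reacted = 0.212 × 90.72 = 19.23 mol; ν_D = −1, so ξ = 19.23/1 = 19.23 mol.
Outlet amounts (n = n₀ + ν ξ):
  D: 90.72 − 1(19.23) = 71.49
  E: 0 + 2(19.23) = 38.47
Total out = 110 mol; y_E = 38.47 / 110 = 0.3498.

0.35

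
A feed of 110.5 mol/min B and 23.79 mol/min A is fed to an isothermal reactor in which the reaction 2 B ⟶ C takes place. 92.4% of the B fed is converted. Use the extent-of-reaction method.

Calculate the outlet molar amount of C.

51.1 mol/min

B reacted = 0.924 × 110.5 = 102.1 mol/min; ν_B = −2, so ξ = 102.1/2 = 51.05 mol/min.
Outlet amounts (n = n₀ + ν ξ):
  B: 110.5 − 2(51.05) = 8.398
  C: 0 + 1(51.05) = 51.05
  A: 23.79 (inert)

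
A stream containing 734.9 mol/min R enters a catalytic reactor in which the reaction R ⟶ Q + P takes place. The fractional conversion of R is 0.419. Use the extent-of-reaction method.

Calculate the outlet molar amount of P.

308 mol/min

R reacted = 0.419 × 734.9 = 307.9 mol/min; ν_R = −1, so ξ = 307.9/1 = 307.9 mol/min.
Outlet amounts (n = n₀ + ν ξ):
  R: 734.9 − 1(307.9) = 427
  Q: 0 + 1(307.9) = 307.9
  P: 0 + 1(307.9) = 307.9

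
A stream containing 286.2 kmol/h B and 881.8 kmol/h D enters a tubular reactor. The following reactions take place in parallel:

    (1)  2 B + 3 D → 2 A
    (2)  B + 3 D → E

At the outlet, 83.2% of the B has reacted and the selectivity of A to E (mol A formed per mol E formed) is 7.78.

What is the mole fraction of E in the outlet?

Conversion of B: B consumed = 0.832 × 286.2 = 238.1 kmol/h = 2ξ₁ + 1ξ₂.
Selectivity: 2ξ₁ / (1ξ₂) = 7.78 → ξ₁ = 3.89 ξ₂.
Substitute: (2·3.89 + 1) ξ₂ = 238.1 → ξ₂ = 27.12 kmol/h, ξ₁ = 105.5 kmol/h.
Outlet amounts (n = n₀ + Σ ν·ξ):
  B: 286.2 − 2(105.5) − 1(27.12) = 48.08
  D: 881.8 − 3(105.5) − 3(27.12) = 483.9
  A: 0 + 2(105.5) = 211
  E: 0 + 1(27.12) = 27.12
Total out = 770.1 kmol/h; y_E = 27.12 / 770.1 = 0.03522.

0.0352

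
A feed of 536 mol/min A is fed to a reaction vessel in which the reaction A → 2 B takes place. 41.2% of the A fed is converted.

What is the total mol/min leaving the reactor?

A reacted = 0.412 × 536 = 220.8 mol/min; ν_A = −1, so ξ = 220.8/1 = 220.8 mol/min.
Outlet amounts (n = n₀ + ν ξ):
  A: 536 − 1(220.8) = 315.2
  B: 0 + 2(220.8) = 441.7
Total out = 315.2 + 441.7 = 756.8 mol/min.

757 mol/min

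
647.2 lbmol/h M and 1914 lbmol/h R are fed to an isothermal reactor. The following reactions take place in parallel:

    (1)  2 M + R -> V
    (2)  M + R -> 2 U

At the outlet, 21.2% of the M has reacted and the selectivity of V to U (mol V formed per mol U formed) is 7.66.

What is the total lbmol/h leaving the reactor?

Conversion of M: M consumed = 0.212 × 647.2 = 137.2 lbmol/h = 2ξ₁ + 1ξ₂.
Selectivity: 1ξ₁ / (2ξ₂) = 7.66 → ξ₁ = 15.32 ξ₂.
Substitute: (2·15.32 + 1) ξ₂ = 137.2 → ξ₂ = 4.336 lbmol/h, ξ₁ = 66.43 lbmol/h.
Outlet amounts (n = n₀ + Σ ν·ξ):
  M: 647.2 − 2(66.43) − 1(4.336) = 510
  R: 1914 − 1(66.43) − 1(4.336) = 1843
  V: 0 + 1(66.43) = 66.43
  U: 0 + 2(4.336) = 8.673
Total out = 510 + 1843 + 66.43 + 8.673 = 2428 lbmol/h.

2430 lbmol/h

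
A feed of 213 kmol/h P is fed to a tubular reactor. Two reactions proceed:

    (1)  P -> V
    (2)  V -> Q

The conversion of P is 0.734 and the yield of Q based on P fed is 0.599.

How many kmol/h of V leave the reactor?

28.8 kmol/h

Conversion of P: P consumed = 1ξ₁ = 0.734 × 213 → ξ₁ = 156.3 kmol/h.
Yield of Q: 1ξ₂ / 213 = 0.599 → ξ₂ = 127.6 kmol/h.
Outlet amounts (n = n₀ + Σ ν·ξ):
  P: 213 − 1(156.3) = 56.66
  V: 0 + 1(156.3) − 1(127.6) = 28.75
  Q: 0 + 1(127.6) = 127.6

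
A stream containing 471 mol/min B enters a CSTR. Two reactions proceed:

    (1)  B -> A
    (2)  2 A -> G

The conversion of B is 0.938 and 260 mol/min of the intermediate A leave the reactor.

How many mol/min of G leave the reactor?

90.9 mol/min

Conversion of B: B consumed = 1ξ₁ = 0.938 × 471 → ξ₁ = 441.8 mol/min.
A balance: n_A = 0 + 1ξ₁ − 2ξ₂ = 260 → ξ₂ = (1·441.8 − 260)/2 = 90.9 mol/min.
Outlet amounts (n = n₀ + Σ ν·ξ):
  B: 471 − 1(441.8) = 29.2
  A: 0 + 1(441.8) − 2(90.9) = 260
  G: 0 + 1(90.9) = 90.9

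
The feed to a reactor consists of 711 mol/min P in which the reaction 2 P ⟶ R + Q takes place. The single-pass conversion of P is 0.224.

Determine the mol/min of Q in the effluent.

P reacted = 0.224 × 711 = 159.3 mol/min; ν_P = −2, so ξ = 159.3/2 = 79.63 mol/min.
Outlet amounts (n = n₀ + ν ξ):
  P: 711 − 2(79.63) = 551.7
  R: 0 + 1(79.63) = 79.63
  Q: 0 + 1(79.63) = 79.63

79.6 mol/min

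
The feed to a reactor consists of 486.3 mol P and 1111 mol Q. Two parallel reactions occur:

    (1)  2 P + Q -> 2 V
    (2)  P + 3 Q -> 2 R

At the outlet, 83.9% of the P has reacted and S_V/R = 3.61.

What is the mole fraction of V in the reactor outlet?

Conversion of P: P consumed = 0.839 × 486.3 = 408 mol = 2ξ₁ + 1ξ₂.
Selectivity: 2ξ₁ / (2ξ₂) = 3.61 → ξ₁ = 3.61 ξ₂.
Substitute: (2·3.61 + 1) ξ₂ = 408 → ξ₂ = 49.64 mol, ξ₁ = 179.2 mol.
Outlet amounts (n = n₀ + Σ ν·ξ):
  P: 486.3 − 2(179.2) − 1(49.64) = 78.29
  Q: 1111 − 1(179.2) − 3(49.64) = 782.9
  V: 0 + 2(179.2) = 358.4
  R: 0 + 2(49.64) = 99.27
Total out = 1319 mol; y_V = 358.4 / 1319 = 0.2717.

0.272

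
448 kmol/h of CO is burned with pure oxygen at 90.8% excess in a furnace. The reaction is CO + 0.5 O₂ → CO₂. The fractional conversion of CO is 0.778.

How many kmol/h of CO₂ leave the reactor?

349 kmol/h

Stoichiometric O₂ = 0.5 × 448 = 224 kmol/h; O₂ fed = 224 × 1.908 = 427.4 kmol/h.
Fuel reacted = 0.778 × 448 → ξ = 348.5 kmol/h.
Outlet (n = n₀ + ν ξ):
  CO: 448 − 1(348.5) = 99.46
  O₂: 427.4 − 0.5(348.5) = 253.1
  CO₂: 0 + 1(348.5) = 348.5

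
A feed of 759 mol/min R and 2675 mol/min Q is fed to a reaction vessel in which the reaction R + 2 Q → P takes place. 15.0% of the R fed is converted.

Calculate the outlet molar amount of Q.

R reacted = 0.15 × 759 = 113.8 mol/min; ν_R = −1, so ξ = 113.8/1 = 113.8 mol/min.
Outlet amounts (n = n₀ + ν ξ):
  R: 759 − 1(113.8) = 645.1
  Q: 2675 − 2(113.8) = 2447
  P: 0 + 1(113.8) = 113.8

2450 mol/min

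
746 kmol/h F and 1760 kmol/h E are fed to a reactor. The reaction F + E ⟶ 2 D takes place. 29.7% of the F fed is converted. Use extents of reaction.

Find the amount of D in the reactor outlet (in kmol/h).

F reacted = 0.297 × 746 = 221.6 kmol/h; ν_F = −1, so ξ = 221.6/1 = 221.6 kmol/h.
Outlet amounts (n = n₀ + ν ξ):
  F: 746 − 1(221.6) = 524.4
  E: 1760 − 1(221.6) = 1538
  D: 0 + 2(221.6) = 443.1

443 kmol/h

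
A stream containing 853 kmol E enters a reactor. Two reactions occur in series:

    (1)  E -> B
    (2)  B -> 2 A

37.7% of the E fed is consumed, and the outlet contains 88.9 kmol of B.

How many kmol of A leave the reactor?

Conversion of E: E consumed = 1ξ₁ = 0.377 × 853 → ξ₁ = 321.6 kmol.
B balance: n_B = 0 + 1ξ₁ − 1ξ₂ = 88.9 → ξ₂ = (1·321.6 − 88.9)/1 = 232.7 kmol.
Outlet amounts (n = n₀ + Σ ν·ξ):
  E: 853 − 1(321.6) = 531.4
  B: 0 + 1(321.6) − 1(232.7) = 88.9
  A: 0 + 2(232.7) = 465.4

465 kmol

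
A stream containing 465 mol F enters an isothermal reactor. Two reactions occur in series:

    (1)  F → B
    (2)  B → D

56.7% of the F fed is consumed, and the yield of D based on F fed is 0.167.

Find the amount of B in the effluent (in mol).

Conversion of F: F consumed = 1ξ₁ = 0.567 × 465 → ξ₁ = 263.7 mol.
Yield of D: 1ξ₂ / 465 = 0.167 → ξ₂ = 77.66 mol.
Outlet amounts (n = n₀ + Σ ν·ξ):
  F: 465 − 1(263.7) = 201.3
  B: 0 + 1(263.7) − 1(77.66) = 186
  D: 0 + 1(77.66) = 77.66

186 mol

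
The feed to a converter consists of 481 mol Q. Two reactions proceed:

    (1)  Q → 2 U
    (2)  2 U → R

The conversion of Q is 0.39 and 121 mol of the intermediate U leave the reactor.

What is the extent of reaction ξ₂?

ξ₂ = 127 mol

Conversion of Q: Q consumed = 1ξ₁ = 0.39 × 481 → ξ₁ = 187.6 mol.
U balance: n_U = 0 + 2ξ₁ − 2ξ₂ = 121 → ξ₂ = (2·187.6 − 121)/2 = 127.1 mol.
Outlet amounts (n = n₀ + Σ ν·ξ):
  Q: 481 − 1(187.6) = 293.4
  U: 0 + 2(187.6) − 2(127.1) = 121
  R: 0 + 1(127.1) = 127.1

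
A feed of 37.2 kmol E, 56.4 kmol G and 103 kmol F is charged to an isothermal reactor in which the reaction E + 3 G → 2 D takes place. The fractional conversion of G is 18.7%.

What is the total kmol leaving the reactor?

190 kmol

G reacted = 0.187 × 56.4 = 10.55 kmol; ν_G = −3, so ξ = 10.55/3 = 3.516 kmol.
Outlet amounts (n = n₀ + ν ξ):
  E: 37.2 − 1(3.516) = 33.68
  G: 56.4 − 3(3.516) = 45.85
  D: 0 + 2(3.516) = 7.031
  F: 103 (inert)
Total out = 33.68 + 45.85 + 7.031 + 103 = 189.6 kmol.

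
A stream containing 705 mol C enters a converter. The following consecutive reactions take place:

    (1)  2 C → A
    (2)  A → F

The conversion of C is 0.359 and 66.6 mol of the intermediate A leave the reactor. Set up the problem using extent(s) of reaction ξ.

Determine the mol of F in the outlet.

Conversion of C: C consumed = 2ξ₁ = 0.359 × 705 → ξ₁ = 126.5 mol.
A balance: n_A = 0 + 1ξ₁ − 1ξ₂ = 66.6 → ξ₂ = (1·126.5 − 66.6)/1 = 59.95 mol.
Outlet amounts (n = n₀ + Σ ν·ξ):
  C: 705 − 2(126.5) = 451.9
  A: 0 + 1(126.5) − 1(59.95) = 66.6
  F: 0 + 1(59.95) = 59.95

59.9 mol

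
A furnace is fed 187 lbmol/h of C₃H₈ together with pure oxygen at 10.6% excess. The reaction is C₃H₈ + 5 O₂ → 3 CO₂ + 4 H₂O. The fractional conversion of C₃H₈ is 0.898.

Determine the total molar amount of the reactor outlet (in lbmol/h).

Stoichiometric O₂ = 5 × 187 = 935 lbmol/h; O₂ fed = 935 × 1.106 = 1034 lbmol/h.
Fuel reacted = 0.898 × 187 → ξ = 167.9 lbmol/h.
Outlet (n = n₀ + ν ξ):
  C₃H₈: 187 − 1(167.9) = 19.07
  O₂: 1034 − 5(167.9) = 194.5
  CO₂: 0 + 3(167.9) = 503.8
  H₂O: 0 + 4(167.9) = 671.7
Total out = 19.07 + 194.5 + 503.8 + 671.7 = 1389 lbmol/h.

1390 lbmol/h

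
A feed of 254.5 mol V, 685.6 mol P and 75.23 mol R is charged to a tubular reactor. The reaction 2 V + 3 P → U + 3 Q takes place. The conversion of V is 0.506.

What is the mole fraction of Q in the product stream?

0.203

V reacted = 0.506 × 254.5 = 128.8 mol; ν_V = −2, so ξ = 128.8/2 = 64.39 mol.
Outlet amounts (n = n₀ + ν ξ):
  V: 254.5 − 2(64.39) = 125.7
  P: 685.6 − 3(64.39) = 492.4
  U: 0 + 1(64.39) = 64.39
  Q: 0 + 3(64.39) = 193.2
  R: 75.23 (inert)
Total out = 950.9 mol; y_Q = 193.2 / 950.9 = 0.2031.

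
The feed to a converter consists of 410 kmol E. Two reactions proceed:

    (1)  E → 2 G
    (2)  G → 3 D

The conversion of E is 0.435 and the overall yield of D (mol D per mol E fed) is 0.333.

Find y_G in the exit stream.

Conversion of E: E consumed = 1ξ₁ = 0.435 × 410 → ξ₁ = 178.3 kmol.
Yield of D: 3ξ₂ / 410 = 0.333 → ξ₂ = 45.51 kmol.
Outlet amounts (n = n₀ + Σ ν·ξ):
  E: 410 − 1(178.3) = 231.7
  G: 0 + 2(178.3) − 1(45.51) = 311.2
  D: 0 + 3(45.51) = 136.5
Total out = 679.4 kmol; y_G = 311.2 / 679.4 = 0.4581.

0.458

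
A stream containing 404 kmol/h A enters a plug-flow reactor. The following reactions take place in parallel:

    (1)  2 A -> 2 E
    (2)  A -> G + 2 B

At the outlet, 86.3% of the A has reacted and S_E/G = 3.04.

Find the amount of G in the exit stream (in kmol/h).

86.3 kmol/h

Conversion of A: A consumed = 0.863 × 404 = 348.7 kmol/h = 2ξ₁ + 1ξ₂.
Selectivity: 2ξ₁ / (1ξ₂) = 3.04 → ξ₁ = 1.52 ξ₂.
Substitute: (2·1.52 + 1) ξ₂ = 348.7 → ξ₂ = 86.3 kmol/h, ξ₁ = 131.2 kmol/h.
Outlet amounts (n = n₀ + Σ ν·ξ):
  A: 404 − 2(131.2) − 1(86.3) = 55.35
  E: 0 + 2(131.2) = 262.4
  G: 0 + 1(86.3) = 86.3
  B: 0 + 2(86.3) = 172.6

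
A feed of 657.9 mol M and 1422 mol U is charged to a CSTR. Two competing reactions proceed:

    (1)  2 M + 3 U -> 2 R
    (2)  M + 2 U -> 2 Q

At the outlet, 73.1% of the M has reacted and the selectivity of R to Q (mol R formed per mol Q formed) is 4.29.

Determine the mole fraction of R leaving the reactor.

0.311

Conversion of M: M consumed = 0.731 × 657.9 = 480.9 mol = 2ξ₁ + 1ξ₂.
Selectivity: 2ξ₁ / (2ξ₂) = 4.29 → ξ₁ = 4.29 ξ₂.
Substitute: (2·4.29 + 1) ξ₂ = 480.9 → ξ₂ = 50.2 mol, ξ₁ = 215.4 mol.
Outlet amounts (n = n₀ + Σ ν·ξ):
  M: 657.9 − 2(215.4) − 1(50.2) = 177
  U: 1422 − 3(215.4) − 2(50.2) = 675.5
  R: 0 + 2(215.4) = 430.7
  Q: 0 + 2(50.2) = 100.4
Total out = 1384 mol; y_R = 430.7 / 1384 = 0.3113.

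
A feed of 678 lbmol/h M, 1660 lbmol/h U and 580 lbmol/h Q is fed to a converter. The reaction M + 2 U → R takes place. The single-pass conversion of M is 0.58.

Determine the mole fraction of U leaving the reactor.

0.41

M reacted = 0.58 × 678 = 393.2 lbmol/h; ν_M = −1, so ξ = 393.2/1 = 393.2 lbmol/h.
Outlet amounts (n = n₀ + ν ξ):
  M: 678 − 1(393.2) = 284.8
  U: 1660 − 2(393.2) = 873.5
  R: 0 + 1(393.2) = 393.2
  Q: 580 (inert)
Total out = 2132 lbmol/h; y_U = 873.5 / 2132 = 0.4098.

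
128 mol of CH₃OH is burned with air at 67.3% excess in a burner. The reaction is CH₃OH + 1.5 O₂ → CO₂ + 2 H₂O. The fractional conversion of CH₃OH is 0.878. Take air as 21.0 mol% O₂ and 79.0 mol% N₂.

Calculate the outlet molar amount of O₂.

Stoichiometric O₂ = 1.5 × 128 = 192 mol; O₂ fed = 192 × 1.673 = 321.2 mol.
N₂ fed = 321.2 × 79/21 = 1208 mol.
Fuel reacted = 0.878 × 128 → ξ = 112.4 mol.
Outlet (n = n₀ + ν ξ):
  CH₃OH: 128 − 1(112.4) = 15.62
  O₂: 321.2 − 1.5(112.4) = 152.6
  N₂: 1208 (inert)
  CO₂: 0 + 1(112.4) = 112.4
  H₂O: 0 + 2(112.4) = 224.8

153 mol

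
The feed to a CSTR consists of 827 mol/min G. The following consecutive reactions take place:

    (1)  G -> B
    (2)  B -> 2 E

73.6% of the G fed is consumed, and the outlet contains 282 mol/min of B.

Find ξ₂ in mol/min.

Conversion of G: G consumed = 1ξ₁ = 0.736 × 827 → ξ₁ = 608.7 mol/min.
B balance: n_B = 0 + 1ξ₁ − 1ξ₂ = 282 → ξ₂ = (1·608.7 − 282)/1 = 326.7 mol/min.
Outlet amounts (n = n₀ + Σ ν·ξ):
  G: 827 − 1(608.7) = 218.3
  B: 0 + 1(608.7) − 1(326.7) = 282
  E: 0 + 2(326.7) = 653.3

ξ₂ = 327 mol/min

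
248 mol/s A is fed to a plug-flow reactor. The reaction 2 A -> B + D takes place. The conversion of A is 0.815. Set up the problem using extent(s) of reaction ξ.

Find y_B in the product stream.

A reacted = 0.815 × 248 = 202.1 mol/s; ν_A = −2, so ξ = 202.1/2 = 101.1 mol/s.
Outlet amounts (n = n₀ + ν ξ):
  A: 248 − 2(101.1) = 45.88
  B: 0 + 1(101.1) = 101.1
  D: 0 + 1(101.1) = 101.1
Total out = 248 mol/s; y_B = 101.1 / 248 = 0.4075.

0.407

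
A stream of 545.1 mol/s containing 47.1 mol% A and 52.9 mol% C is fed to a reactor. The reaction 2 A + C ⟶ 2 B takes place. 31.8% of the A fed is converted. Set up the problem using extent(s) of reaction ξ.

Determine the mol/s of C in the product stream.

A reacted = 0.318 × 256.7 = 81.64 mol/s; ν_A = −2, so ξ = 81.64/2 = 40.82 mol/s.
Outlet amounts (n = n₀ + ν ξ):
  A: 256.7 − 2(40.82) = 175.1
  C: 288.4 − 1(40.82) = 247.5
  B: 0 + 2(40.82) = 81.64

248 mol/s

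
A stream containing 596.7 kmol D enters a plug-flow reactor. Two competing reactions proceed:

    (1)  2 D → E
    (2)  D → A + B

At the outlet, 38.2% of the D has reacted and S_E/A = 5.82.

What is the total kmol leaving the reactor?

Conversion of D: D consumed = 0.382 × 596.7 = 227.9 kmol = 2ξ₁ + 1ξ₂.
Selectivity: 1ξ₁ / (1ξ₂) = 5.82 → ξ₁ = 5.82 ξ₂.
Substitute: (2·5.82 + 1) ξ₂ = 227.9 → ξ₂ = 18.03 kmol, ξ₁ = 105 kmol.
Outlet amounts (n = n₀ + Σ ν·ξ):
  D: 596.7 − 2(105) − 1(18.03) = 368.8
  E: 0 + 1(105) = 105
  A: 0 + 1(18.03) = 18.03
  B: 0 + 1(18.03) = 18.03
Total out = 368.8 + 105 + 18.03 + 18.03 = 509.8 kmol.

510 kmol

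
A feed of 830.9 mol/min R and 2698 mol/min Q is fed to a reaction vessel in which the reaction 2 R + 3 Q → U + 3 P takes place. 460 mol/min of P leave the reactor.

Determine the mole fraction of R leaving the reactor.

0.155

For P: n = n₀ + 3ξ → 460 = 0 + 3ξ, giving ξ = 153.3 mol/min.
Outlet amounts (n = n₀ + ν ξ):
  R: 830.9 − 2(153.3) = 524.2
  Q: 2698 − 3(153.3) = 2238
  U: 0 + 1(153.3) = 153.3
  P: 0 + 3(153.3) = 460
Total out = 3376 mol/min; y_R = 524.2 / 3376 = 0.1553.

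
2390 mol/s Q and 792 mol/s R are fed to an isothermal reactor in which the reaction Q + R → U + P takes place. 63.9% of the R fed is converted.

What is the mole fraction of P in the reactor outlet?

0.159

R reacted = 0.639 × 792 = 506.1 mol/s; ν_R = −1, so ξ = 506.1/1 = 506.1 mol/s.
Outlet amounts (n = n₀ + ν ξ):
  Q: 2390 − 1(506.1) = 1884
  R: 792 − 1(506.1) = 285.9
  U: 0 + 1(506.1) = 506.1
  P: 0 + 1(506.1) = 506.1
Total out = 3182 mol/s; y_P = 506.1 / 3182 = 0.159.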